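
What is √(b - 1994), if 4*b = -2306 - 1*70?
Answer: 2*I*√647 ≈ 50.872*I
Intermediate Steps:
b = -594 (b = (-2306 - 1*70)/4 = (-2306 - 70)/4 = (¼)*(-2376) = -594)
√(b - 1994) = √(-594 - 1994) = √(-2588) = 2*I*√647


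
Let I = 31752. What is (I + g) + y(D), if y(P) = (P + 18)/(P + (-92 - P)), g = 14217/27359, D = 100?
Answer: 39959376329/1258514 ≈ 31751.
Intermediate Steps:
g = 14217/27359 (g = 14217*(1/27359) = 14217/27359 ≈ 0.51965)
y(P) = -9/46 - P/92 (y(P) = (18 + P)/(-92) = (18 + P)*(-1/92) = -9/46 - P/92)
(I + g) + y(D) = (31752 + 14217/27359) + (-9/46 - 1/92*100) = 868717185/27359 + (-9/46 - 25/23) = 868717185/27359 - 59/46 = 39959376329/1258514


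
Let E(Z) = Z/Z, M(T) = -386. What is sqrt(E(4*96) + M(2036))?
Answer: I*sqrt(385) ≈ 19.621*I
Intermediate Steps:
E(Z) = 1
sqrt(E(4*96) + M(2036)) = sqrt(1 - 386) = sqrt(-385) = I*sqrt(385)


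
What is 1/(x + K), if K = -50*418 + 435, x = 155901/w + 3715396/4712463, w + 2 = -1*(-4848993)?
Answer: -3264384382119/66802947722999678 ≈ -4.8866e-5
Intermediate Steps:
w = 4848991 (w = -2 - 1*(-4848993) = -2 + 4848993 = 4848991)
x = 2678657065657/3264384382119 (x = 155901/4848991 + 3715396/4712463 = 2678657065657/3264384382119 ≈ 0.82057)
K = -20465 (K = -20900 + 435 = -20465)
1/(x + K) = 1/(2678657065657/3264384382119 - 20465) = 1/(-66802947722999678/3264384382119) = -3264384382119/66802947722999678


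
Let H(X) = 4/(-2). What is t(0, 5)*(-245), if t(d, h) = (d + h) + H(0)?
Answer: -735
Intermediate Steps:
H(X) = -2 (H(X) = 4*(-1/2) = -2)
t(d, h) = -2 + d + h (t(d, h) = (d + h) - 2 = -2 + d + h)
t(0, 5)*(-245) = (-2 + 0 + 5)*(-245) = 3*(-245) = -735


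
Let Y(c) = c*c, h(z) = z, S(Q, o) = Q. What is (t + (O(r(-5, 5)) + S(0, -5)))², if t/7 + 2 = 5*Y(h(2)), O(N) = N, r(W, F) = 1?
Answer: 16129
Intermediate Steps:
Y(c) = c²
t = 126 (t = -14 + 7*(5*2²) = -14 + 7*(5*4) = -14 + 7*20 = -14 + 140 = 126)
(t + (O(r(-5, 5)) + S(0, -5)))² = (126 + (1 + 0))² = (126 + 1)² = 127² = 16129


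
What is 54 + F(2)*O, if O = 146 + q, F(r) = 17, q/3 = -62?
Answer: -626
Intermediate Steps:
q = -186 (q = 3*(-62) = -186)
O = -40 (O = 146 - 186 = -40)
54 + F(2)*O = 54 + 17*(-40) = 54 - 680 = -626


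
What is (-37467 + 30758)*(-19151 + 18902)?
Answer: 1670541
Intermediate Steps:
(-37467 + 30758)*(-19151 + 18902) = -6709*(-249) = 1670541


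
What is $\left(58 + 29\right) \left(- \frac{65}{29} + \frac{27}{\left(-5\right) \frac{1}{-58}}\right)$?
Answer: $\frac{135267}{5} \approx 27053.0$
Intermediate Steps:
$\left(58 + 29\right) \left(- \frac{65}{29} + \frac{27}{\left(-5\right) \frac{1}{-58}}\right) = 87 \left(\left(-65\right) \frac{1}{29} + \frac{27}{\left(-5\right) \left(- \frac{1}{58}\right)}\right) = 87 \left(- \frac{65}{29} + \frac{27}{\frac{5}{58}}\right) = 87 \left(- \frac{65}{29} + 27 \cdot \frac{58}{5}\right) = 87 \left(- \frac{65}{29} + \frac{1566}{5}\right) = 87 \cdot \frac{45089}{145} = \frac{135267}{5}$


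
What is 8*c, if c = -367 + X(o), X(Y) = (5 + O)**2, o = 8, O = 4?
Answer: -2288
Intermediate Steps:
X(Y) = 81 (X(Y) = (5 + 4)**2 = 9**2 = 81)
c = -286 (c = -367 + 81 = -286)
8*c = 8*(-286) = -2288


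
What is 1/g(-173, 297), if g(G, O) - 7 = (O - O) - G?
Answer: 1/180 ≈ 0.0055556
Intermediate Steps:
g(G, O) = 7 - G (g(G, O) = 7 + ((O - O) - G) = 7 + (0 - G) = 7 - G)
1/g(-173, 297) = 1/(7 - 1*(-173)) = 1/(7 + 173) = 1/180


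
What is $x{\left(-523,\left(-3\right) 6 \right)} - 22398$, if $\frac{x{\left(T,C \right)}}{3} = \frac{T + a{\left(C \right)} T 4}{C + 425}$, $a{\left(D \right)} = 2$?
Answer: $- \frac{9130107}{407} \approx -22433.0$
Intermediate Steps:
$x{\left(T,C \right)} = \frac{27 T}{425 + C}$ ($x{\left(T,C \right)} = 3 \frac{T + 2 T 4}{C + 425} = 3 \frac{T + 8 T}{425 + C} = 3 \frac{9 T}{425 + C} = \frac{27 T}{425 + C}$)
$x{\left(-523,\left(-3\right) 6 \right)} - 22398 = 27 \left(-523\right) \frac{1}{425 - 18} - 22398 = 27 \left(-523\right) \frac{1}{407} - 22398 = - \frac{14121}{407} - 22398 = - \frac{9130107}{407}$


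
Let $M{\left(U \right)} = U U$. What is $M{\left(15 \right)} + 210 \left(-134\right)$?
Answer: $-27915$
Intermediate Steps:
$M{\left(U \right)} = U^{2}$
$M{\left(15 \right)} + 210 \left(-134\right) = 15^{2} + 210 \left(-134\right) = 225 - 28140 = -27915$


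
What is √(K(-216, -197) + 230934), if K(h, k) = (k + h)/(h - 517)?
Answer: √124078600655/733 ≈ 480.56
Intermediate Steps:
K(h, k) = (h + k)/(-517 + h)
√(K(-216, -197) + 230934) = √((-216 - 197)/(-517 - 216) + 230934) = √(-413/(-733) + 230934) = √(-1/733*(-413) + 230934) = √(413/733 + 230934) = √(169275035/733) = √124078600655/733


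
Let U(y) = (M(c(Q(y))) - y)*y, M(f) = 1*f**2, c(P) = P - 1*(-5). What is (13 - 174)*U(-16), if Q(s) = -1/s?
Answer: 1715777/16 ≈ 1.0724e+5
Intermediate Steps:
c(P) = 5 + P (c(P) = P + 5 = 5 + P)
M(f) = f**2
U(y) = y*((5 - 1/y)**2 - y) (U(y) = ((5 - 1/y)**2 - y)*y = y*((5 - 1/y)**2 - y))
(13 - 174)*U(-16) = (13 - 174)*(((-1 + 5*(-16))**2 - 1*(-16)**3)/(-16)) = -(-161)*((-1 - 80)**2 - 1*(-4096))/16 = -(-161)*((-81)**2 + 4096)/16 = -(-161)*(6561 + 4096)/16 = -(-161)*10657/16 = -161*(-10657/16) = 1715777/16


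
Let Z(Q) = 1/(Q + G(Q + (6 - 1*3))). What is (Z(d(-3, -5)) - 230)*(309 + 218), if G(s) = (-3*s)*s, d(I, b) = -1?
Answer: -1576257/13 ≈ -1.2125e+5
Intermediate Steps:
G(s) = -3*s**2
Z(Q) = 1/(Q - 3*(3 + Q)**2) (Z(Q) = 1/(Q - 3*(Q + (6 - 1*3))**2) = 1/(Q - 3*(Q + (6 - 3))**2) = 1/(Q - 3*(Q + 3)**2) = 1/(Q - 3*(3 + Q)**2))
(Z(d(-3, -5)) - 230)*(309 + 218) = (1/(-1 - 3*(3 - 1)**2) - 230)*(309 + 218) = (1/(-1 - 3*2**2) - 230)*527 = (1/(-1 - 3*4) - 230)*527 = (1/(-1 - 12) - 230)*527 = (1/(-13) - 230)*527 = (-1/13 - 230)*527 = -2991/13*527 = -1576257/13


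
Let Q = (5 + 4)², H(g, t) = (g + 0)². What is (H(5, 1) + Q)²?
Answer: 11236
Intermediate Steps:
H(g, t) = g²
Q = 81 (Q = 9² = 81)
(H(5, 1) + Q)² = (5² + 81)² = (25 + 81)² = 106² = 11236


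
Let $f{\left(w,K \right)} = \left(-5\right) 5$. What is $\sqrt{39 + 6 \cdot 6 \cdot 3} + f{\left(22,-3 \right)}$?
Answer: $-25 + 7 \sqrt{3} \approx -12.876$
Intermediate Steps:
$f{\left(w,K \right)} = -25$
$\sqrt{39 + 6 \cdot 6 \cdot 3} + f{\left(22,-3 \right)} = \sqrt{39 + 6 \cdot 6 \cdot 3} - 25 = \sqrt{39 + 36 \cdot 3} - 25 = \sqrt{39 + 108} - 25 = \sqrt{147} - 25 = 7 \sqrt{3} - 25 = -25 + 7 \sqrt{3}$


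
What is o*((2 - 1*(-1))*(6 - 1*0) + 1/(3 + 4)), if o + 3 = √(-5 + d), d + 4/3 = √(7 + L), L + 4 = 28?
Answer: -381/7 + 127*I*√(57 - 9*√31)/21 ≈ -54.429 + 15.874*I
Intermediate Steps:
L = 24 (L = -4 + 28 = 24)
d = -4/3 + √31 (d = -4/3 + √(7 + 24) = -4/3 + √31 ≈ 4.2344)
o = -3 + √(-19/3 + √31) (o = -3 + √(-5 + (-4/3 + √31)) = -3 + √(-19/3 + √31) ≈ -3.0 + 0.87497*I)
o*((2 - 1*(-1))*(6 - 1*0) + 1/(3 + 4)) = (-3 + I*√(57 - 9*√31)/3)*((2 - 1*(-1))*(6 - 1*0) + 1/(3 + 4)) = (-3 + I*√(57 - 9*√31)/3)*((2 + 1)*(6 + 0) + 1/7) = (-3 + I*√(57 - 9*√31)/3)*(3*6 + ⅐) = (-3 + I*√(57 - 9*√31)/3)*(18 + ⅐) = (-3 + I*√(57 - 9*√31)/3)*(127/7) = -381/7 + 127*I*√(57 - 9*√31)/21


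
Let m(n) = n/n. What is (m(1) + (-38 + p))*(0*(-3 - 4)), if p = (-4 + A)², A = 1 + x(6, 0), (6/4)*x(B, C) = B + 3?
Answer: 0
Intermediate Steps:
x(B, C) = 2 + 2*B/3 (x(B, C) = 2*(B + 3)/3 = 2*(3 + B)/3 = 2 + 2*B/3)
m(n) = 1
A = 7 (A = 1 + (2 + (⅔)*6) = 1 + (2 + 4) = 1 + 6 = 7)
p = 9 (p = (-4 + 7)² = 3² = 9)
(m(1) + (-38 + p))*(0*(-3 - 4)) = (1 + (-38 + 9))*(0*(-3 - 4)) = (1 - 29)*(0*(-7)) = -28*0 = 0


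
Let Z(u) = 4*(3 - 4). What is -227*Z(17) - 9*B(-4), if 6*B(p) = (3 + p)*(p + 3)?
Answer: 1813/2 ≈ 906.50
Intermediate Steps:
B(p) = (3 + p)²/6 (B(p) = ((3 + p)*(p + 3))/6 = ((3 + p)*(3 + p))/6 = (3 + p)²/6)
Z(u) = -4 (Z(u) = 4*(-1) = -4)
-227*Z(17) - 9*B(-4) = -227*(-4) - 3*(3 - 4)²/2 = 908 - 3*(-1)²/2 = 908 - 3/2 = 1813/2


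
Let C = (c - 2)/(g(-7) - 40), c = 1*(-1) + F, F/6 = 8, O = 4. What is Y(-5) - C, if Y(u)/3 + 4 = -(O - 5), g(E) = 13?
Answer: -22/3 ≈ -7.3333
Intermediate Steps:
F = 48 (F = 6*8 = 48)
c = 47 (c = 1*(-1) + 48 = -1 + 48 = 47)
Y(u) = -9 (Y(u) = -12 + 3*(-(4 - 5)) = -12 + 3*(-1*(-1)) = -12 + 3*1 = -12 + 3 = -9)
C = -5/3 (C = (47 - 2)/(13 - 40) = 45/(-27) = 45*(-1/27) = -5/3 ≈ -1.6667)
Y(-5) - C = -9 - 1*(-5/3) = -9 + 5/3 = -22/3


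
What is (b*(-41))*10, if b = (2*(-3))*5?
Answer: 12300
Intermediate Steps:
b = -30 (b = -6*5 = -30)
(b*(-41))*10 = -30*(-41)*10 = 1230*10 = 12300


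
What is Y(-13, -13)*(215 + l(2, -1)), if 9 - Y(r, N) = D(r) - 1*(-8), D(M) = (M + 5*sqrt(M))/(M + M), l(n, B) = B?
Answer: 107 + 535*I*sqrt(13)/13 ≈ 107.0 + 148.38*I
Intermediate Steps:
D(M) = (M + 5*sqrt(M))/(2*M) (D(M) = (M + 5*sqrt(M))/((2*M)) = (M + 5*sqrt(M))*(1/(2*M)) = (M + 5*sqrt(M))/(2*M))
Y(r, N) = 1/2 - 5/(2*sqrt(r)) (Y(r, N) = 9 - ((1/2 + 5/(2*sqrt(r))) - 1*(-8)) = 9 - ((1/2 + 5/(2*sqrt(r))) + 8) = 9 - (17/2 + 5/(2*sqrt(r))) = 9 + (-17/2 - 5/(2*sqrt(r))) = 1/2 - 5/(2*sqrt(r)))
Y(-13, -13)*(215 + l(2, -1)) = (1/2 - (-5)*I*sqrt(13)/26)*(215 - 1) = (1/2 - (-5)*I*sqrt(13)/26)*214 = (1/2 + 5*I*sqrt(13)/26)*214 = 107 + 535*I*sqrt(13)/13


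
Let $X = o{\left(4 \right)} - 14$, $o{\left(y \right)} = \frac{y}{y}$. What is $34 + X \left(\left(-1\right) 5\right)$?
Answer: $99$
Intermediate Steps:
$o{\left(y \right)} = 1$
$X = -13$ ($X = 1 - 14 = -13$)
$34 + X \left(\left(-1\right) 5\right) = 34 - 13 \left(\left(-1\right) 5\right) = 34 - -65 = 34 + 65 = 99$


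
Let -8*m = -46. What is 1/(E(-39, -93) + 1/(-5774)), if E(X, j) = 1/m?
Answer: 132802/23073 ≈ 5.7557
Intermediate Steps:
m = 23/4 (m = -1/8*(-46) = 23/4 ≈ 5.7500)
E(X, j) = 4/23 (E(X, j) = 1/(23/4) = 4/23)
1/(E(-39, -93) + 1/(-5774)) = 1/(4/23 + 1/(-5774)) = 1/(4/23 - 1/5774) = 1/(23073/132802) = 132802/23073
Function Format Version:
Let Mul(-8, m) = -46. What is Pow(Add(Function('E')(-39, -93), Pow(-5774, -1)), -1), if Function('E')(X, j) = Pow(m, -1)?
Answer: Rational(132802, 23073) ≈ 5.7557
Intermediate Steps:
m = Rational(23, 4) (m = Mul(Rational(-1, 8), -46) = Rational(23, 4) ≈ 5.7500)
Function('E')(X, j) = Rational(4, 23) (Function('E')(X, j) = Pow(Rational(23, 4), -1) = Rational(4, 23))
Pow(Add(Function('E')(-39, -93), Pow(-5774, -1)), -1) = Pow(Add(Rational(4, 23), Pow(-5774, -1)), -1) = Pow(Add(Rational(4, 23), Rational(-1, 5774)), -1) = Pow(Rational(23073, 132802), -1) = Rational(132802, 23073)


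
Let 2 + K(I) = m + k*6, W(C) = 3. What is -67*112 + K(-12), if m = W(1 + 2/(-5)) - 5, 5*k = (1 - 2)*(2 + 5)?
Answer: -37582/5 ≈ -7516.4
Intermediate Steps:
k = -7/5 (k = ((1 - 2)*(2 + 5))/5 = (-1*7)/5 = (1/5)*(-7) = -7/5 ≈ -1.4000)
m = -2 (m = 3 - 5 = -2)
K(I) = -62/5 (K(I) = -2 + (-2 - 7/5*6) = -2 + (-2 - 42/5) = -2 - 52/5 = -62/5)
-67*112 + K(-12) = -67*112 - 62/5 = -7504 - 62/5 = -37582/5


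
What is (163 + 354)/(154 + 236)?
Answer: 517/390 ≈ 1.3256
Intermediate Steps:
(163 + 354)/(154 + 236) = 517/390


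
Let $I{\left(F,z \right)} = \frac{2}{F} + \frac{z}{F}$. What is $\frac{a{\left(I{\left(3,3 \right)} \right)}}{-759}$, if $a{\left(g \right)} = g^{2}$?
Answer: $- \frac{25}{6831} \approx -0.0036598$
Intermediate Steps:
$\frac{a{\left(I{\left(3,3 \right)} \right)}}{-759} = \frac{\left(\frac{2 + 3}{3}\right)^{2}}{-759} = \left(\frac{1}{3} \cdot 5\right)^{2} \left(- \frac{1}{759}\right) = \left(\frac{5}{3}\right)^{2} \left(- \frac{1}{759}\right) = \frac{25}{9} \left(- \frac{1}{759}\right) = - \frac{25}{6831}$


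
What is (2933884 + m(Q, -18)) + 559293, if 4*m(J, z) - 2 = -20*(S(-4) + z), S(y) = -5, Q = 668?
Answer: 6986585/2 ≈ 3.4933e+6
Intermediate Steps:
m(J, z) = 51/2 - 5*z (m(J, z) = ½ + (-20*(-5 + z))/4 = ½ + (100 - 20*z)/4 = ½ + (25 - 5*z) = 51/2 - 5*z)
(2933884 + m(Q, -18)) + 559293 = (2933884 + (51/2 - 5*(-18))) + 559293 = (2933884 + (51/2 + 90)) + 559293 = (2933884 + 231/2) + 559293 = 5867999/2 + 559293 = 6986585/2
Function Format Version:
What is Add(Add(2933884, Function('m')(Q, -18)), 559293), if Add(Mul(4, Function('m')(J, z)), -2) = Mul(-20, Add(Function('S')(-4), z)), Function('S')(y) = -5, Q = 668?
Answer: Rational(6986585, 2) ≈ 3.4933e+6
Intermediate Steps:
Function('m')(J, z) = Add(Rational(51, 2), Mul(-5, z)) (Function('m')(J, z) = Add(Rational(1, 2), Mul(Rational(1, 4), Mul(-20, Add(-5, z)))) = Add(Rational(1, 2), Mul(Rational(1, 4), Add(100, Mul(-20, z)))) = Add(Rational(1, 2), Add(25, Mul(-5, z))) = Add(Rational(51, 2), Mul(-5, z)))
Add(Add(2933884, Function('m')(Q, -18)), 559293) = Add(Add(2933884, Add(Rational(51, 2), Mul(-5, -18))), 559293) = Add(Add(2933884, Add(Rational(51, 2), 90)), 559293) = Add(Add(2933884, Rational(231, 2)), 559293) = Add(Rational(5867999, 2), 559293) = Rational(6986585, 2)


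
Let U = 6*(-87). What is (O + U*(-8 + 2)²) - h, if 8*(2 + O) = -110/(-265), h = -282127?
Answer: 55826607/212 ≈ 2.6333e+5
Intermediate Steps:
U = -522
O = -413/212 (O = -2 + (-110/(-265))/8 = -2 + (-110*(-1/265))/8 = -2 + (⅛)*(22/53) = -2 + 11/212 = -413/212 ≈ -1.9481)
(O + U*(-8 + 2)²) - h = (-413/212 - 522*(-8 + 2)²) - 1*(-282127) = (-413/212 - 522*(-6)²) + 282127 = (-413/212 - 522*36) + 282127 = (-413/212 - 18792) + 282127 = -3984317/212 + 282127 = 55826607/212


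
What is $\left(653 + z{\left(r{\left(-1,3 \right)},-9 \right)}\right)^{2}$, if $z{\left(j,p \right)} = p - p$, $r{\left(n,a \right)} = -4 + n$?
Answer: $426409$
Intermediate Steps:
$z{\left(j,p \right)} = 0$
$\left(653 + z{\left(r{\left(-1,3 \right)},-9 \right)}\right)^{2} = \left(653 + 0\right)^{2} = 653^{2} = 426409$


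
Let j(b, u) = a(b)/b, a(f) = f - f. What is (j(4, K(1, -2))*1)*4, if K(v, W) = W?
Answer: 0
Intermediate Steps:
a(f) = 0
j(b, u) = 0 (j(b, u) = 0/b = 0)
(j(4, K(1, -2))*1)*4 = (0*1)*4 = 0*4 = 0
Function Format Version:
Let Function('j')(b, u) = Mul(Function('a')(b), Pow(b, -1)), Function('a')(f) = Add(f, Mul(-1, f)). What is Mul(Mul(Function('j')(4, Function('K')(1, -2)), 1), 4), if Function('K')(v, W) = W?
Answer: 0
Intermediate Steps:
Function('a')(f) = 0
Function('j')(b, u) = 0 (Function('j')(b, u) = Mul(0, Pow(b, -1)) = 0)
Mul(Mul(Function('j')(4, Function('K')(1, -2)), 1), 4) = Mul(Mul(0, 1), 4) = Mul(0, 4) = 0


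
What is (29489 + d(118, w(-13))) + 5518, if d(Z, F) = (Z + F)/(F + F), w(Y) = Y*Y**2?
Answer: 153822837/4394 ≈ 35008.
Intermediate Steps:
w(Y) = Y**3
d(Z, F) = (F + Z)/(2*F) (d(Z, F) = (F + Z)/((2*F)) = (F + Z)*(1/(2*F)) = (F + Z)/(2*F))
(29489 + d(118, w(-13))) + 5518 = (29489 + ((-13)**3 + 118)/(2*((-13)**3))) + 5518 = (29489 + (1/2)*(-2197 + 118)/(-2197)) + 5518 = (29489 + (1/2)*(-1/2197)*(-2079)) + 5518 = (29489 + 2079/4394) + 5518 = 129576745/4394 + 5518 = 153822837/4394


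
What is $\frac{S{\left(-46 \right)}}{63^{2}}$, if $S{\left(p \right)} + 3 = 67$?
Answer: $\frac{64}{3969} \approx 0.016125$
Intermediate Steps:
$S{\left(p \right)} = 64$ ($S{\left(p \right)} = -3 + 67 = 64$)
$\frac{S{\left(-46 \right)}}{63^{2}} = \frac{64}{63^{2}} = \frac{64}{3969}$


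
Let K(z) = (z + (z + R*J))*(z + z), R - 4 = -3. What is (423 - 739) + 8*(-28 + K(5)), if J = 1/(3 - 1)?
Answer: 300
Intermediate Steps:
R = 1 (R = 4 - 3 = 1)
J = ½ (J = 1/2 = ½ ≈ 0.50000)
K(z) = 2*z*(½ + 2*z) (K(z) = (z + (z + 1*(½)))*(z + z) = (z + (z + ½))*(2*z) = (z + (½ + z))*(2*z) = (½ + 2*z)*(2*z) = 2*z*(½ + 2*z))
(423 - 739) + 8*(-28 + K(5)) = (423 - 739) + 8*(-28 + 5*(1 + 4*5)) = -316 + 8*(-28 + 5*(1 + 20)) = -316 + 8*(-28 + 5*21) = -316 + 8*(-28 + 105) = -316 + 8*77 = -316 + 616 = 300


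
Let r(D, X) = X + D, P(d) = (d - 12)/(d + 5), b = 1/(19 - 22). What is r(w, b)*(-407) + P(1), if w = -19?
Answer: 47201/6 ≈ 7866.8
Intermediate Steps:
b = -1/3 (b = 1/(-3) = -1/3 ≈ -0.33333)
P(d) = (-12 + d)/(5 + d)
r(D, X) = D + X
r(w, b)*(-407) + P(1) = (-19 - 1/3)*(-407) + (-12 + 1)/(5 + 1) = -58/3*(-407) - 11/6 = 23606/3 + (1/6)*(-11) = 23606/3 - 11/6 = 47201/6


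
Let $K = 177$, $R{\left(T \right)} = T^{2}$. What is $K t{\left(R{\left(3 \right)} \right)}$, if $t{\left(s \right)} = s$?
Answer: $1593$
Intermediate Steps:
$K t{\left(R{\left(3 \right)} \right)} = 177 \cdot 3^{2} = 177 \cdot 9 = 1593$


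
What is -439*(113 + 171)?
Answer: -124676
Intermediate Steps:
-439*(113 + 171) = -439*284 = -124676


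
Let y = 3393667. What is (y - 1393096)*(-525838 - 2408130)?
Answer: -5869611295728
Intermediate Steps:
(y - 1393096)*(-525838 - 2408130) = (3393667 - 1393096)*(-525838 - 2408130) = 2000571*(-2933968) = -5869611295728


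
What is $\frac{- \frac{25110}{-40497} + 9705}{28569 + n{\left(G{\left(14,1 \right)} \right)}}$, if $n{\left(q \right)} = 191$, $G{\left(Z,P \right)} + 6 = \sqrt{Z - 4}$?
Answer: $\frac{26203233}{77646248} \approx 0.33747$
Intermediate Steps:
$G{\left(Z,P \right)} = -6 + \sqrt{-4 + Z}$ ($G{\left(Z,P \right)} = -6 + \sqrt{Z - 4} = -6 + \sqrt{-4 + Z}$)
$\frac{- \frac{25110}{-40497} + 9705}{28569 + n{\left(G{\left(14,1 \right)} \right)}} = \frac{- \frac{25110}{-40497} + 9705}{28569 + 191} = \frac{\left(-25110\right) \left(- \frac{1}{40497}\right) + 9705}{28760} = \left(\frac{8370}{13499} + 9705\right) \frac{1}{28760} = \frac{131016165}{13499} \cdot \frac{1}{28760} = \frac{26203233}{77646248}$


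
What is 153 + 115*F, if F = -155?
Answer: -17672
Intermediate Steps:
153 + 115*F = 153 + 115*(-155) = 153 - 17825 = -17672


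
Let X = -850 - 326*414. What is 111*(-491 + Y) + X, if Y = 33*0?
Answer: -190315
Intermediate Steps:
X = -135814 (X = -850 - 134964 = -135814)
Y = 0
111*(-491 + Y) + X = 111*(-491 + 0) - 135814 = 111*(-491) - 135814 = -54501 - 135814 = -190315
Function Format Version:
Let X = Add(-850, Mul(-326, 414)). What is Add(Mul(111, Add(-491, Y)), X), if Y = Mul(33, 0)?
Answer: -190315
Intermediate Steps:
X = -135814 (X = Add(-850, -134964) = -135814)
Y = 0
Add(Mul(111, Add(-491, Y)), X) = Add(Mul(111, Add(-491, 0)), -135814) = Add(Mul(111, -491), -135814) = Add(-54501, -135814) = -190315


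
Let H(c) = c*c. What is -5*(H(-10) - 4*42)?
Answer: 340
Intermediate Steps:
H(c) = c**2
-5*(H(-10) - 4*42) = -5*((-10)**2 - 4*42) = -5*(100 - 168) = -5*(-68) = 340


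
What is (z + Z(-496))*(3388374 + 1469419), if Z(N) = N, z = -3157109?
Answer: -15338991465765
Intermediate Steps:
(z + Z(-496))*(3388374 + 1469419) = (-3157109 - 496)*(3388374 + 1469419) = -3157605*4857793 = -15338991465765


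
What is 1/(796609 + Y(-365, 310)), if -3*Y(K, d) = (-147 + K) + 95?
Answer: 1/796748 ≈ 1.2551e-6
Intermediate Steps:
Y(K, d) = 52/3 - K/3 (Y(K, d) = -((-147 + K) + 95)/3 = -(-52 + K)/3 = 52/3 - K/3)
1/(796609 + Y(-365, 310)) = 1/(796609 + (52/3 - ⅓*(-365))) = 1/(796609 + (52/3 + 365/3)) = 1/(796609 + 139) = 1/796748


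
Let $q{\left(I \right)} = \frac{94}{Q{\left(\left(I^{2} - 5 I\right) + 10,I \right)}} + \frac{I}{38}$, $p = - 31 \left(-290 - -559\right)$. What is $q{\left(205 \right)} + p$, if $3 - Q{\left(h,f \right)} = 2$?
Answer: $- \frac{313105}{38} \approx -8239.6$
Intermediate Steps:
$Q{\left(h,f \right)} = 1$ ($Q{\left(h,f \right)} = 3 - 2 = 1$)
$p = -8339$ ($p = - 31 \left(-290 + 559\right) = \left(-31\right) 269 = -8339$)
$q{\left(I \right)} = 94 + \frac{I}{38}$ ($q{\left(I \right)} = \frac{94}{1} + \frac{I}{38} = 94 \cdot 1 + I \frac{1}{38} = 94 + \frac{I}{38}$)
$q{\left(205 \right)} + p = \left(94 + \frac{1}{38} \cdot 205\right) - 8339 = \left(94 + \frac{205}{38}\right) - 8339 = \frac{3777}{38} - 8339 = - \frac{313105}{38}$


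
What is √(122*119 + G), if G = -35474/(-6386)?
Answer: √148071259223/3193 ≈ 120.51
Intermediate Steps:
G = 17737/3193 (G = -35474*(-1/6386) = 17737/3193 ≈ 5.5550)
√(122*119 + G) = √(122*119 + 17737/3193) = √(14518 + 17737/3193) = √(46373711/3193) = √148071259223/3193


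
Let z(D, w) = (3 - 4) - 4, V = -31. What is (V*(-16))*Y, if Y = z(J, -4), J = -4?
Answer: -2480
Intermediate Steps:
z(D, w) = -5 (z(D, w) = -1 - 4 = -5)
Y = -5
(V*(-16))*Y = -31*(-16)*(-5) = 496*(-5) = -2480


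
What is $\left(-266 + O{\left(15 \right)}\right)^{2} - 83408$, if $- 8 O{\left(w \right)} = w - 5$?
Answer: $- \frac{191767}{16} \approx -11985.0$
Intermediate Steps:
$O{\left(w \right)} = \frac{5}{8} - \frac{w}{8}$ ($O{\left(w \right)} = - \frac{w - 5}{8} = - \frac{-5 + w}{8} = \frac{5}{8} - \frac{w}{8}$)
$\left(-266 + O{\left(15 \right)}\right)^{2} - 83408 = \left(-266 + \left(\frac{5}{8} - \frac{15}{8}\right)\right)^{2} - 83408 = \left(-266 - \frac{5}{4}\right)^{2} - 83408 = \left(- \frac{1069}{4}\right)^{2} - 83408 = \frac{1142761}{16} - 83408 = - \frac{191767}{16}$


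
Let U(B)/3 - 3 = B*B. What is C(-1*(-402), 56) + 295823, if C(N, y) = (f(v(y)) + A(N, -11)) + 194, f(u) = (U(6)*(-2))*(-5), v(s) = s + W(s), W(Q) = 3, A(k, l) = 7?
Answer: 297194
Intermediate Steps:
U(B) = 9 + 3*B² (U(B) = 9 + 3*(B*B) = 9 + 3*B²)
v(s) = 3 + s (v(s) = s + 3 = 3 + s)
f(u) = 1170 (f(u) = ((9 + 3*6²)*(-2))*(-5) = ((9 + 3*36)*(-2))*(-5) = ((9 + 108)*(-2))*(-5) = (117*(-2))*(-5) = -234*(-5) = 1170)
C(N, y) = 1371 (C(N, y) = (1170 + 7) + 194 = 1177 + 194 = 1371)
C(-1*(-402), 56) + 295823 = 1371 + 295823 = 297194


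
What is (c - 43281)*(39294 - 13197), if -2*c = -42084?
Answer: -580371183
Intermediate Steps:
c = 21042 (c = -1/2*(-42084) = 21042)
(c - 43281)*(39294 - 13197) = (21042 - 43281)*(39294 - 13197) = -22239*26097 = -580371183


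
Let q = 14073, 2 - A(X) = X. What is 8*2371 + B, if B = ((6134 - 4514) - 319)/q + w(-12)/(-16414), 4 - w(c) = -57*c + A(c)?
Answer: 2190764762086/115497111 ≈ 18968.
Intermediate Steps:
A(X) = 2 - X
w(c) = 2 + 58*c (w(c) = 4 - (-57*c + (2 - c)) = 4 - (2 - 58*c) = 4 + (-2 + 58*c) = 2 + 58*c)
B = 15560638/115497111 (B = ((6134 - 4514) - 319)/14073 + (2 + 58*(-12))/(-16414) = (1620 - 319)*(1/14073) + (2 - 696)*(-1/16414) = 1301*(1/14073) - 694*(-1/16414) = 1301/14073 + 347/8207 = 15560638/115497111 ≈ 0.13473)
8*2371 + B = 8*2371 + 15560638/115497111 = 18968 + 15560638/115497111 = 2190764762086/115497111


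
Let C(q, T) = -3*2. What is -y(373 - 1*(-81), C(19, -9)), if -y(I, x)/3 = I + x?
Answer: 1344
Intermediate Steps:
C(q, T) = -6
y(I, x) = -3*I - 3*x (y(I, x) = -3*(I + x) = -3*I - 3*x)
-y(373 - 1*(-81), C(19, -9)) = -(-3*(373 - 1*(-81)) - 3*(-6)) = -(-3*(373 + 81) + 18) = -(-3*454 + 18) = -(-1362 + 18) = -1*(-1344) = 1344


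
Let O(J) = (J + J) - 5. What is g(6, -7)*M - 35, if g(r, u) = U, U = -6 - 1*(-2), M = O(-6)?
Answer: 33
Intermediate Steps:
O(J) = -5 + 2*J (O(J) = 2*J - 5 = -5 + 2*J)
M = -17 (M = -5 + 2*(-6) = -5 - 12 = -17)
U = -4 (U = -6 + 2 = -4)
g(r, u) = -4
g(6, -7)*M - 35 = -4*(-17) - 35 = 68 - 35 = 33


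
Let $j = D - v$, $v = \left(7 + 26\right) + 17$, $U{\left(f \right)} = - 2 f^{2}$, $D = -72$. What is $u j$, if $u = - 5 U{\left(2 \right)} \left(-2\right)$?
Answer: $9760$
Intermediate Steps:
$v = 50$ ($v = 33 + 17 = 50$)
$u = -80$ ($u = - 5 \left(- 2 \cdot 2^{2}\right) \left(-2\right) = - 5 \left(\left(-2\right) 4\right) \left(-2\right) = \left(-5\right) \left(-8\right) \left(-2\right) = 40 \left(-2\right) = -80$)
$j = -122$ ($j = -72 - 50 = -122$)
$u j = \left(-80\right) \left(-122\right) = 9760$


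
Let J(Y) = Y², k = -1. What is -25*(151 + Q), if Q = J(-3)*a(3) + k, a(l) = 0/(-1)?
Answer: -3750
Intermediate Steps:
a(l) = 0 (a(l) = 0*(-1) = 0)
Q = -1 (Q = (-3)²*0 - 1 = 9*0 - 1 = 0 - 1 = -1)
-25*(151 + Q) = -25*(151 - 1) = -25*150 = -3750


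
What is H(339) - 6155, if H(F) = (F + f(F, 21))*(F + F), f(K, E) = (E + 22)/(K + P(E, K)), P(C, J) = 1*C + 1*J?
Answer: 52128789/233 ≈ 2.2373e+5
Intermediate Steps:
P(C, J) = C + J
f(K, E) = (22 + E)/(E + 2*K) (f(K, E) = (E + 22)/(K + (E + K)) = (22 + E)/(E + 2*K))
H(F) = 2*F*(F + 43/(21 + 2*F)) (H(F) = (F + (22 + 21)/(21 + 2*F))*(F + F) = (F + 43/(21 + 2*F))*(2*F) = 2*F*(F + 43/(21 + 2*F)))
H(339) - 6155 = 2*339*(43 + 339*(21 + 2*339))/(21 + 2*339) - 6155 = 2*339*(43 + 339*(21 + 678))/(21 + 678) - 6155 = 2*339*(43 + 339*699)/699 - 6155 = 2*339*(1/699)*(43 + 236961) - 6155 = 2*339*(1/699)*237004 - 6155 = 53562904/233 - 6155 = 52128789/233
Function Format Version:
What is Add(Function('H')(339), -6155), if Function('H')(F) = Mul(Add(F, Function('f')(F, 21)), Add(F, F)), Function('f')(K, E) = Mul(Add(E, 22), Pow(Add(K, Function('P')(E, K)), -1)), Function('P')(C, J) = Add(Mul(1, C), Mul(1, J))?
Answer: Rational(52128789, 233) ≈ 2.2373e+5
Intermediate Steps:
Function('P')(C, J) = Add(C, J)
Function('f')(K, E) = Mul(Pow(Add(E, Mul(2, K)), -1), Add(22, E)) (Function('f')(K, E) = Mul(Add(E, 22), Pow(Add(K, Add(E, K)), -1)) = Mul(Add(22, E), Pow(Add(E, Mul(2, K)), -1)) = Mul(Pow(Add(E, Mul(2, K)), -1), Add(22, E)))
Function('H')(F) = Mul(2, F, Add(F, Mul(43, Pow(Add(21, Mul(2, F)), -1)))) (Function('H')(F) = Mul(Add(F, Mul(Pow(Add(21, Mul(2, F)), -1), Add(22, 21))), Add(F, F)) = Mul(Add(F, Mul(Pow(Add(21, Mul(2, F)), -1), 43)), Mul(2, F)) = Mul(Add(F, Mul(43, Pow(Add(21, Mul(2, F)), -1))), Mul(2, F)) = Mul(2, F, Add(F, Mul(43, Pow(Add(21, Mul(2, F)), -1)))))
Add(Function('H')(339), -6155) = Add(Mul(2, 339, Pow(Add(21, Mul(2, 339)), -1), Add(43, Mul(339, Add(21, Mul(2, 339))))), -6155) = Add(Mul(2, 339, Pow(Add(21, 678), -1), Add(43, Mul(339, Add(21, 678)))), -6155) = Add(Mul(2, 339, Pow(699, -1), Add(43, Mul(339, 699))), -6155) = Add(Mul(2, 339, Rational(1, 699), Add(43, 236961)), -6155) = Add(Mul(2, 339, Rational(1, 699), 237004), -6155) = Add(Rational(53562904, 233), -6155) = Rational(52128789, 233)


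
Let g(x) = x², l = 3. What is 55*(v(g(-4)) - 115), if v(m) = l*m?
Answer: -3685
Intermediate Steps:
v(m) = 3*m
55*(v(g(-4)) - 115) = 55*(3*(-4)² - 115) = 55*(3*16 - 115) = 55*(48 - 115) = 55*(-67) = -3685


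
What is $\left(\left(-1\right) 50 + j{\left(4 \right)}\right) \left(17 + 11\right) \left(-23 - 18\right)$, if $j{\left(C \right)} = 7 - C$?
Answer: $53956$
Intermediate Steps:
$\left(\left(-1\right) 50 + j{\left(4 \right)}\right) \left(17 + 11\right) \left(-23 - 18\right) = \left(\left(-1\right) 50 + \left(7 - 4\right)\right) \left(17 + 11\right) \left(-23 - 18\right) = \left(-50 + \left(7 - 4\right)\right) 28 \left(-41\right) = \left(-50 + 3\right) \left(-1148\right) = \left(-47\right) \left(-1148\right) = 53956$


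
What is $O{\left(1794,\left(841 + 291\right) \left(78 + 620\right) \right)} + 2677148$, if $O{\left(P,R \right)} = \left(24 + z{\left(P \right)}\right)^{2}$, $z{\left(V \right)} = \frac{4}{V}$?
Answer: $\frac{2154520916032}{804609} \approx 2.6777 \cdot 10^{6}$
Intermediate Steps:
$O{\left(P,R \right)} = \left(24 + \frac{4}{P}\right)^{2}$
$O{\left(1794,\left(841 + 291\right) \left(78 + 620\right) \right)} + 2677148 = \left(24 + \frac{4}{1794}\right)^{2} + 2677148 = \left(24 + 4 \cdot \frac{1}{1794}\right)^{2} + 2677148 = \left(24 + \frac{2}{897}\right)^{2} + 2677148 = \left(\frac{21530}{897}\right)^{2} + 2677148 = \frac{463540900}{804609} + 2677148 = \frac{2154520916032}{804609}$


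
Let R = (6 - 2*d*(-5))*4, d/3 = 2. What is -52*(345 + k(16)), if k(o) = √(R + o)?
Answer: -17940 - 104*√70 ≈ -18810.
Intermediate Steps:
d = 6 (d = 3*2 = 6)
R = 264 (R = (6 - 2*6*(-5))*4 = (6 - 12*(-5))*4 = (6 + 60)*4 = 66*4 = 264)
k(o) = √(264 + o)
-52*(345 + k(16)) = -52*(345 + √(264 + 16)) = -52*(345 + √280) = -52*(345 + 2*√70) = -17940 - 104*√70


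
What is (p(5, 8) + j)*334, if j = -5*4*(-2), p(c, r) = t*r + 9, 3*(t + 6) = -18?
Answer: -15698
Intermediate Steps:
t = -12 (t = -6 + (⅓)*(-18) = -6 - 6 = -12)
p(c, r) = 9 - 12*r (p(c, r) = -12*r + 9 = 9 - 12*r)
j = 40 (j = -20*(-2) = 40)
(p(5, 8) + j)*334 = ((9 - 12*8) + 40)*334 = ((9 - 96) + 40)*334 = (-87 + 40)*334 = -47*334 = -15698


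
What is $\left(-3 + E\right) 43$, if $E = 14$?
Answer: $473$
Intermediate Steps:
$\left(-3 + E\right) 43 = \left(-3 + 14\right) 43 = 11 \cdot 43 = 473$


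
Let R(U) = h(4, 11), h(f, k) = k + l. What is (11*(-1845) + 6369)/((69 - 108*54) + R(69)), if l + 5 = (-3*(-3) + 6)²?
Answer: 2321/922 ≈ 2.5174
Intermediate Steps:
l = 220 (l = -5 + (-3*(-3) + 6)² = -5 + (9 + 6)² = -5 + 15² = -5 + 225 = 220)
h(f, k) = 220 + k (h(f, k) = k + 220 = 220 + k)
R(U) = 231 (R(U) = 220 + 11 = 231)
(11*(-1845) + 6369)/((69 - 108*54) + R(69)) = (11*(-1845) + 6369)/((69 - 108*54) + 231) = (-20295 + 6369)/((69 - 5832) + 231) = -13926/(-5763 + 231) = -13926/(-5532) = -13926*(-1/5532) = 2321/922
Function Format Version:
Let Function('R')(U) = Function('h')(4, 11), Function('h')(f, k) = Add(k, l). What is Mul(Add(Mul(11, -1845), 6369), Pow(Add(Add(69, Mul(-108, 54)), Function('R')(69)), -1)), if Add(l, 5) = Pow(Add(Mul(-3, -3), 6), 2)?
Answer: Rational(2321, 922) ≈ 2.5174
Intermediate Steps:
l = 220 (l = Add(-5, Pow(Add(Mul(-3, -3), 6), 2)) = Add(-5, Pow(Add(9, 6), 2)) = Add(-5, Pow(15, 2)) = Add(-5, 225) = 220)
Function('h')(f, k) = Add(220, k) (Function('h')(f, k) = Add(k, 220) = Add(220, k))
Function('R')(U) = 231 (Function('R')(U) = Add(220, 11) = 231)
Mul(Add(Mul(11, -1845), 6369), Pow(Add(Add(69, Mul(-108, 54)), Function('R')(69)), -1)) = Mul(Add(Mul(11, -1845), 6369), Pow(Add(Add(69, Mul(-108, 54)), 231), -1)) = Mul(Add(-20295, 6369), Pow(Add(Add(69, -5832), 231), -1)) = Mul(-13926, Pow(Add(-5763, 231), -1)) = Mul(-13926, Pow(-5532, -1)) = Mul(-13926, Rational(-1, 5532)) = Rational(2321, 922)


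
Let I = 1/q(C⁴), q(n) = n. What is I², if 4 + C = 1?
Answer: 1/6561 ≈ 0.00015242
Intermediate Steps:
C = -3 (C = -4 + 1 = -3)
I = 1/81 (I = 1/((-3)⁴) = 1/81 ≈ 0.012346)
I² = (1/81)² = 1/6561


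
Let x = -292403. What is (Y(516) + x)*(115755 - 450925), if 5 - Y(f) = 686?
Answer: 98232964280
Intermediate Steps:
Y(f) = -681 (Y(f) = 5 - 1*686 = 5 - 686 = -681)
(Y(516) + x)*(115755 - 450925) = (-681 - 292403)*(115755 - 450925) = -293084*(-335170) = 98232964280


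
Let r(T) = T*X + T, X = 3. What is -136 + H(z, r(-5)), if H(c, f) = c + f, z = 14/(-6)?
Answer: -475/3 ≈ -158.33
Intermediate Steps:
r(T) = 4*T (r(T) = T*3 + T = 3*T + T = 4*T)
z = -7/3 (z = 14*(-⅙) = -7/3 ≈ -2.3333)
-136 + H(z, r(-5)) = -136 + (-7/3 + 4*(-5)) = -136 + (-7/3 - 20) = -136 - 67/3 = -475/3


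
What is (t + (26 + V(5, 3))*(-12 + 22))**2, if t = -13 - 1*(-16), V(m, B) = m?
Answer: 97969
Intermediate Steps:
t = 3 (t = -13 + 16 = 3)
(t + (26 + V(5, 3))*(-12 + 22))**2 = (3 + (26 + 5)*(-12 + 22))**2 = (3 + 31*10)**2 = (3 + 310)**2 = 313**2 = 97969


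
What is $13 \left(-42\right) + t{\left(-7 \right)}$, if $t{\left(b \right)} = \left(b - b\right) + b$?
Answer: $-553$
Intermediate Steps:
$t{\left(b \right)} = b$ ($t{\left(b \right)} = 0 + b = b$)
$13 \left(-42\right) + t{\left(-7 \right)} = 13 \left(-42\right) - 7 = -546 - 7 = -553$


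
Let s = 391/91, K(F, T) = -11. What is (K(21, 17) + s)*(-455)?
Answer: 3050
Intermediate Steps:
s = 391/91 (s = 391*(1/91) = 391/91 ≈ 4.2967)
(K(21, 17) + s)*(-455) = (-11 + 391/91)*(-455) = -610/91*(-455) = 3050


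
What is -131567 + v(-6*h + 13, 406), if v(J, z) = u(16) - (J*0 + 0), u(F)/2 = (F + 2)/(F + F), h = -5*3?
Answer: -1052527/8 ≈ -1.3157e+5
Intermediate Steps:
h = -15
u(F) = (2 + F)/F (u(F) = 2*((F + 2)/(F + F)) = 2*((2 + F)/((2*F))) = 2*((2 + F)*(1/(2*F))) = 2*((2 + F)/(2*F)) = (2 + F)/F)
v(J, z) = 9/8 (v(J, z) = (2 + 16)/16 - (J*0 + 0) = (1/16)*18 - (0 + 0) = 9/8 - 1*0 = 9/8 + 0 = 9/8)
-131567 + v(-6*h + 13, 406) = -131567 + 9/8 = -1052527/8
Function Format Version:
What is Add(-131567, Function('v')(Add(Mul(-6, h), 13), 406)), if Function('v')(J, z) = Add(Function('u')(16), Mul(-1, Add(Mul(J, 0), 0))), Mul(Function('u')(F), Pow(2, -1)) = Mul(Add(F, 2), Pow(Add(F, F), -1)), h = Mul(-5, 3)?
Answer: Rational(-1052527, 8) ≈ -1.3157e+5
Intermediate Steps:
h = -15
Function('u')(F) = Mul(Pow(F, -1), Add(2, F)) (Function('u')(F) = Mul(2, Mul(Add(F, 2), Pow(Add(F, F), -1))) = Mul(2, Mul(Add(2, F), Pow(Mul(2, F), -1))) = Mul(2, Mul(Add(2, F), Mul(Rational(1, 2), Pow(F, -1)))) = Mul(2, Mul(Rational(1, 2), Pow(F, -1), Add(2, F))) = Mul(Pow(F, -1), Add(2, F)))
Function('v')(J, z) = Rational(9, 8) (Function('v')(J, z) = Add(Mul(Pow(16, -1), Add(2, 16)), Mul(-1, Add(Mul(J, 0), 0))) = Add(Mul(Rational(1, 16), 18), Mul(-1, Add(0, 0))) = Add(Rational(9, 8), Mul(-1, 0)) = Add(Rational(9, 8), 0) = Rational(9, 8))
Add(-131567, Function('v')(Add(Mul(-6, h), 13), 406)) = Add(-131567, Rational(9, 8)) = Rational(-1052527, 8)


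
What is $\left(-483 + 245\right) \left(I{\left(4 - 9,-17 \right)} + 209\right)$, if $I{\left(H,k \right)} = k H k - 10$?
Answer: $296548$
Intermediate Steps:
$I{\left(H,k \right)} = -10 + H k^{2}$ ($I{\left(H,k \right)} = H k k - 10 = H k^{2} - 10 = -10 + H k^{2}$)
$\left(-483 + 245\right) \left(I{\left(4 - 9,-17 \right)} + 209\right) = \left(-483 + 245\right) \left(\left(-10 + \left(4 - 9\right) \left(-17\right)^{2}\right) + 209\right) = - 238 \left(\left(-10 - 1445\right) + 209\right) = - 238 \left(-1455 + 209\right) = \left(-238\right) \left(-1246\right) = 296548$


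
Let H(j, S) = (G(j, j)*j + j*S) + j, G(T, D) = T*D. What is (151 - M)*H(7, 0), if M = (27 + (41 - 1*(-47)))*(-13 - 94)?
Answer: 4359600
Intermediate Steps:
G(T, D) = D*T
H(j, S) = j + j**3 + S*j (H(j, S) = ((j*j)*j + j*S) + j = (j**2*j + S*j) + j = (j**3 + S*j) + j = j + j**3 + S*j)
M = -12305 (M = (27 + (41 + 47))*(-107) = (27 + 88)*(-107) = 115*(-107) = -12305)
(151 - M)*H(7, 0) = (151 - 1*(-12305))*(7*(1 + 0 + 7**2)) = (151 + 12305)*(7*(1 + 0 + 49)) = 12456*(7*50) = 12456*350 = 4359600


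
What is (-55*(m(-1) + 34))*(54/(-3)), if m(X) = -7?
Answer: 26730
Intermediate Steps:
(-55*(m(-1) + 34))*(54/(-3)) = (-55*(-7 + 34))*(54/(-3)) = (-55*27)*(54*(-⅓)) = -1485*(-18) = 26730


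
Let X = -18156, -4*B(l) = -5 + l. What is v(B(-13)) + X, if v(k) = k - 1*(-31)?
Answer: -36241/2 ≈ -18121.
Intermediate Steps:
B(l) = 5/4 - l/4 (B(l) = -(-5 + l)/4 = 5/4 - l/4)
v(k) = 31 + k (v(k) = k + 31 = 31 + k)
v(B(-13)) + X = (31 + (5/4 - 1/4*(-13))) - 18156 = (31 + (5/4 + 13/4)) - 18156 = (31 + 9/2) - 18156 = 71/2 - 18156 = -36241/2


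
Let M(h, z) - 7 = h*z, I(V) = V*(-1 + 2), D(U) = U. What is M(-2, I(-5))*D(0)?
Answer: 0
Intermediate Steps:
I(V) = V (I(V) = V*1 = V)
M(h, z) = 7 + h*z
M(-2, I(-5))*D(0) = (7 - 2*(-5))*0 = (7 + 10)*0 = 17*0 = 0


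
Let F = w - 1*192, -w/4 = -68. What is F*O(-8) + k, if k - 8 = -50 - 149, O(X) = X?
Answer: -831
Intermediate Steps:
w = 272 (w = -4*(-68) = 272)
F = 80 (F = 272 - 1*192 = 272 - 192 = 80)
k = -191 (k = 8 + (-50 - 149) = 8 - 199 = -191)
F*O(-8) + k = 80*(-8) - 191 = -640 - 191 = -831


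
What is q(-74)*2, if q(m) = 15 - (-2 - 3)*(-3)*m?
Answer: 2250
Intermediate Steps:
q(m) = 15 - 15*m (q(m) = 15 - (-5*(-3))*m = 15 - 15*m)
q(-74)*2 = (15 - 15*(-74))*2 = (15 + 1110)*2 = 1125*2 = 2250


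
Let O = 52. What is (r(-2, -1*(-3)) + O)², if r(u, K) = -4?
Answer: 2304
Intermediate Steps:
(r(-2, -1*(-3)) + O)² = (-4 + 52)² = 48² = 2304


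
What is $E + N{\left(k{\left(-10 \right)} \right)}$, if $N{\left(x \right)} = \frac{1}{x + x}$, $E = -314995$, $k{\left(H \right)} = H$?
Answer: $- \frac{6299901}{20} \approx -3.15 \cdot 10^{5}$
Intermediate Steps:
$N{\left(x \right)} = \frac{1}{2 x}$
$E + N{\left(k{\left(-10 \right)} \right)} = -314995 + \frac{1}{2 \left(-10\right)} = -314995 + \frac{1}{2} \left(- \frac{1}{10}\right) = -314995 - \frac{1}{20} = - \frac{6299901}{20}$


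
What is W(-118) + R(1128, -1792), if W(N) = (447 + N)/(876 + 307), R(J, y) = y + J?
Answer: -112169/169 ≈ -663.72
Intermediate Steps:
R(J, y) = J + y
W(N) = 447/1183 + N/1183 (W(N) = (447 + N)/1183 = (447 + N)*(1/1183) = 447/1183 + N/1183)
W(-118) + R(1128, -1792) = (447/1183 + (1/1183)*(-118)) + (1128 - 1792) = (447/1183 - 118/1183) - 664 = 47/169 - 664 = -112169/169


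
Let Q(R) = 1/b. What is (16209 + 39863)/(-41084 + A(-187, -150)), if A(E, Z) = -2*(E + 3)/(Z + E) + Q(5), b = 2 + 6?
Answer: -151170112/110765071 ≈ -1.3648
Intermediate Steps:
b = 8
Q(R) = 1/8
A(E, Z) = 1/8 - 2*(3 + E)/(E + Z) (A(E, Z) = -2*(E + 3)/(Z + E) + 1/8 = -2*(3 + E)/(E + Z) + 1/8 = 1/8 - 2*(3 + E)/(E + Z))
(16209 + 39863)/(-41084 + A(-187, -150)) = (16209 + 39863)/(-41084 + (-48 - 150 - 15*(-187))/(8*(-187 - 150))) = 56072/(-41084 + (1/8)*(-48 - 150 + 2805)/(-337)) = 56072/(-41084 + (1/8)*(-1/337)*2607) = 56072/(-41084 - 2607/2696) = 56072/(-110765071/2696) = 56072*(-2696/110765071) = -151170112/110765071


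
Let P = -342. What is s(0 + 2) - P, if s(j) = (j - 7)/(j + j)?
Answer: 1363/4 ≈ 340.75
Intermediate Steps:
s(j) = (-7 + j)/(2*j) (s(j) = (-7 + j)/((2*j)) = (-7 + j)*(1/(2*j)) = (-7 + j)/(2*j))
s(0 + 2) - P = (-7 + (0 + 2))/(2*(0 + 2)) - 1*(-342) = (½)*(-7 + 2)/2 + 342 = (½)*(½)*(-5) + 342 = -5/4 + 342 = 1363/4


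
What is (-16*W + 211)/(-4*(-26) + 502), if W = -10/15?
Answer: 665/1818 ≈ 0.36579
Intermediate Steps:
W = -⅔ (W = -10*1/15 = -⅔ ≈ -0.66667)
(-16*W + 211)/(-4*(-26) + 502) = (-16*(-⅔) + 211)/(-4*(-26) + 502) = (32/3 + 211)/(104 + 502) = (665/3)/606 = (665/3)*(1/606) = 665/1818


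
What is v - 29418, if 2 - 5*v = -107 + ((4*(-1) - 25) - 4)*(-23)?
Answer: -29548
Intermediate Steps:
v = -130 (v = ⅖ - (-107 + ((4*(-1) - 25) - 4)*(-23))/5 = ⅖ - (-107 + ((-4 - 25) - 4)*(-23))/5 = ⅖ - (-107 + (-29 - 4)*(-23))/5 = ⅖ - (-107 - 33*(-23))/5 = ⅖ - (-107 + 759)/5 = ⅖ - ⅕*652 = ⅖ - 652/5 = -130)
v - 29418 = -130 - 29418 = -29548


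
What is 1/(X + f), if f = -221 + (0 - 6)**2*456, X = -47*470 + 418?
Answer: -1/5477 ≈ -0.00018258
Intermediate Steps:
X = -21672 (X = -22090 + 418 = -21672)
f = 16195 (f = -221 + (-6)**2*456 = -221 + 36*456 = -221 + 16416 = 16195)
1/(X + f) = 1/(-21672 + 16195) = 1/(-5477) = -1/5477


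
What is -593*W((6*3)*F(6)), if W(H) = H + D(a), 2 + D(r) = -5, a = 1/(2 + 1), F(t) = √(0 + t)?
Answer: 4151 - 10674*√6 ≈ -21995.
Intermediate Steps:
F(t) = √t
a = ⅓ (a = 1/3 = ⅓ ≈ 0.33333)
D(r) = -7 (D(r) = -2 - 5 = -7)
W(H) = -7 + H (W(H) = H - 7 = -7 + H)
-593*W((6*3)*F(6)) = -593*(-7 + (6*3)*√6) = -593*(-7 + 18*√6) = 4151 - 10674*√6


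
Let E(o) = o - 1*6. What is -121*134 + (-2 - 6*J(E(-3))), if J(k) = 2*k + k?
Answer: -16054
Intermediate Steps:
E(o) = -6 + o (E(o) = o - 6 = -6 + o)
J(k) = 3*k
-121*134 + (-2 - 6*J(E(-3))) = -121*134 + (-2 - 18*(-6 - 3)) = -16214 + (-2 - 18*(-9)) = -16214 + (-2 - 6*(-27)) = -16214 + (-2 + 162) = -16214 + 160 = -16054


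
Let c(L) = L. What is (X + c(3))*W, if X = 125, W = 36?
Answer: 4608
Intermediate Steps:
(X + c(3))*W = (125 + 3)*36 = 128*36 = 4608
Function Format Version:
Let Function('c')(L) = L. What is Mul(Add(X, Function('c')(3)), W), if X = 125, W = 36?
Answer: 4608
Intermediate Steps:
Mul(Add(X, Function('c')(3)), W) = Mul(Add(125, 3), 36) = Mul(128, 36) = 4608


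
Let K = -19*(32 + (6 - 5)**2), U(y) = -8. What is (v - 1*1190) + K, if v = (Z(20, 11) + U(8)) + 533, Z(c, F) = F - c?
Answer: -1301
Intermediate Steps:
v = 516 (v = ((11 - 1*20) - 8) + 533 = ((11 - 20) - 8) + 533 = (-9 - 8) + 533 = -17 + 533 = 516)
K = -627 (K = -19*(32 + 1**2) = -19*(32 + 1) = -19*33 = -627)
(v - 1*1190) + K = (516 - 1*1190) - 627 = (516 - 1190) - 627 = -674 - 627 = -1301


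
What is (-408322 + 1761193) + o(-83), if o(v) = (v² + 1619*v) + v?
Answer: 1225300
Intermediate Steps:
o(v) = v² + 1620*v
(-408322 + 1761193) + o(-83) = (-408322 + 1761193) - 83*(1620 - 83) = 1352871 - 83*1537 = 1352871 - 127571 = 1225300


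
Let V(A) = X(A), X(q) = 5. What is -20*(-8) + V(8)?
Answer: 165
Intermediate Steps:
V(A) = 5
-20*(-8) + V(8) = -20*(-8) + 5 = 160 + 5 = 165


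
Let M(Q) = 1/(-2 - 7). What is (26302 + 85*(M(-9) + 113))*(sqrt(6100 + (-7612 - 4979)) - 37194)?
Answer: -4005521044/3 + 323078*I*sqrt(6491)/9 ≈ -1.3352e+9 + 2.8921e+6*I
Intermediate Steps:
M(Q) = -1/9 (M(Q) = 1/(-9) = -1/9)
(26302 + 85*(M(-9) + 113))*(sqrt(6100 + (-7612 - 4979)) - 37194) = (26302 + 85*(-1/9 + 113))*(sqrt(6100 + (-7612 - 4979)) - 37194) = (26302 + 85*(1016/9))*(sqrt(6100 - 12591) - 37194) = (26302 + 86360/9)*(sqrt(-6491) - 37194) = 323078*(I*sqrt(6491) - 37194)/9 = 323078*(-37194 + I*sqrt(6491))/9 = -4005521044/3 + 323078*I*sqrt(6491)/9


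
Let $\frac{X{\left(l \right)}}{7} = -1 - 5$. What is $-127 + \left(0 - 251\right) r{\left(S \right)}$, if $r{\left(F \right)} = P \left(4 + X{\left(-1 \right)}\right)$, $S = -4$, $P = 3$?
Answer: $28487$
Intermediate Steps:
$X{\left(l \right)} = -42$ ($X{\left(l \right)} = 7 \left(-1 - 5\right) = 7 \left(-6\right) = -42$)
$r{\left(F \right)} = -114$ ($r{\left(F \right)} = 3 \left(4 - 42\right) = 3 \left(-38\right) = -114$)
$-127 + \left(0 - 251\right) r{\left(S \right)} = -127 + \left(0 - 251\right) \left(-114\right) = -127 - -28614 = -127 + 28614 = 28487$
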